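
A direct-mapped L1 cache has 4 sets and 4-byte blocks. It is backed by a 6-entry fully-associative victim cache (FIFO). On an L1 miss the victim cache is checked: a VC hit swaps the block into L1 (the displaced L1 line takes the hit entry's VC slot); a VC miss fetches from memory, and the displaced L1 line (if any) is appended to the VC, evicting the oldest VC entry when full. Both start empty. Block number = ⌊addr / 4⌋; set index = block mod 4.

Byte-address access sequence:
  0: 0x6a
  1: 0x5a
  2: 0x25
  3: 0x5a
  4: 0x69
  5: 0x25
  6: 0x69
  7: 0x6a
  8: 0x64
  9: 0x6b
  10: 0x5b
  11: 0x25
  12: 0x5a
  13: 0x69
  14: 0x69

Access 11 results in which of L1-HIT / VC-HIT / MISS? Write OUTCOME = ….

  [0] addr=0x6a blk=26 s=2: MISS | VC []
  [1] addr=0x5a blk=22 s=2: MISS | VC [26]
  [2] addr=0x25 blk=9 s=1: MISS | VC [26]
  [3] addr=0x5a blk=22 s=2: L1-HIT | VC [26]
  [4] addr=0x69 blk=26 s=2: VC-HIT | VC [22]
  [5] addr=0x25 blk=9 s=1: L1-HIT | VC [22]
  [6] addr=0x69 blk=26 s=2: L1-HIT | VC [22]
  [7] addr=0x6a blk=26 s=2: L1-HIT | VC [22]
  [8] addr=0x64 blk=25 s=1: MISS | VC [22, 9]
  [9] addr=0x6b blk=26 s=2: L1-HIT | VC [22, 9]
  [10] addr=0x5b blk=22 s=2: VC-HIT | VC [26, 9]
  [11] addr=0x25 blk=9 s=1: VC-HIT | VC [26, 25]
  [12] addr=0x5a blk=22 s=2: L1-HIT | VC [26, 25]
  [13] addr=0x69 blk=26 s=2: VC-HIT | VC [22, 25]
  [14] addr=0x69 blk=26 s=2: L1-HIT | VC [22, 25]

OUTCOME = VC-HIT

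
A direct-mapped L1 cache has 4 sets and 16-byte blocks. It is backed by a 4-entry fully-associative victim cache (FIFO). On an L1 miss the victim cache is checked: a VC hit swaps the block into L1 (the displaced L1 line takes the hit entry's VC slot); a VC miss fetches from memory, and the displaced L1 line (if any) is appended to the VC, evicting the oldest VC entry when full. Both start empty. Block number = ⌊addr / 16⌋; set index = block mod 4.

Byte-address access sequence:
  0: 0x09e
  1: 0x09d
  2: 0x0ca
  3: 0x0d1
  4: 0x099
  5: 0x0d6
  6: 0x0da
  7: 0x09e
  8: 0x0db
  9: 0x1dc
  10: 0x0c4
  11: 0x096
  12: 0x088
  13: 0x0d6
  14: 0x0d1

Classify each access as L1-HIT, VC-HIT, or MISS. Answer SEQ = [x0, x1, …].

  [0] addr=0x9e blk=9 s=1: MISS | VC []
  [1] addr=0x9d blk=9 s=1: L1-HIT | VC []
  [2] addr=0xca blk=12 s=0: MISS | VC []
  [3] addr=0xd1 blk=13 s=1: MISS | VC [9]
  [4] addr=0x99 blk=9 s=1: VC-HIT | VC [13]
  [5] addr=0xd6 blk=13 s=1: VC-HIT | VC [9]
  [6] addr=0xda blk=13 s=1: L1-HIT | VC [9]
  [7] addr=0x9e blk=9 s=1: VC-HIT | VC [13]
  [8] addr=0xdb blk=13 s=1: VC-HIT | VC [9]
  [9] addr=0x1dc blk=29 s=1: MISS | VC [9, 13]
  [10] addr=0xc4 blk=12 s=0: L1-HIT | VC [9, 13]
  [11] addr=0x96 blk=9 s=1: VC-HIT | VC [29, 13]
  [12] addr=0x88 blk=8 s=0: MISS | VC [29, 13, 12]
  [13] addr=0xd6 blk=13 s=1: VC-HIT | VC [29, 9, 12]
  [14] addr=0xd1 blk=13 s=1: L1-HIT | VC [29, 9, 12]

SEQ = [MISS, L1-HIT, MISS, MISS, VC-HIT, VC-HIT, L1-HIT, VC-HIT, VC-HIT, MISS, L1-HIT, VC-HIT, MISS, VC-HIT, L1-HIT]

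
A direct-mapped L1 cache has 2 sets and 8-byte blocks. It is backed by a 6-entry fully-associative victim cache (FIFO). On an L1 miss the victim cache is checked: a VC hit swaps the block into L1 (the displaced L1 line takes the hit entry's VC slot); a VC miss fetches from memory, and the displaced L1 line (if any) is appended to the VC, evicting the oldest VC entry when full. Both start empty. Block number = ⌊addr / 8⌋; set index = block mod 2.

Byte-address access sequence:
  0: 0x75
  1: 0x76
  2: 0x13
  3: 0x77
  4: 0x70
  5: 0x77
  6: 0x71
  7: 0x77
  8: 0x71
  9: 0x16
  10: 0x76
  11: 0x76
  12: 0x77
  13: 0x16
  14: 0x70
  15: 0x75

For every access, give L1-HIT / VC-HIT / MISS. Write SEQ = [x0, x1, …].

0: 0x75 (blk 14, set 0) → MISS  vc=[]
1: 0x76 (blk 14, set 0) → L1-HIT  vc=[]
2: 0x13 (blk 2, set 0) → MISS  vc=[14]
3: 0x77 (blk 14, set 0) → VC-HIT  vc=[2]
4: 0x70 (blk 14, set 0) → L1-HIT  vc=[2]
5: 0x77 (blk 14, set 0) → L1-HIT  vc=[2]
6: 0x71 (blk 14, set 0) → L1-HIT  vc=[2]
7: 0x77 (blk 14, set 0) → L1-HIT  vc=[2]
8: 0x71 (blk 14, set 0) → L1-HIT  vc=[2]
9: 0x16 (blk 2, set 0) → VC-HIT  vc=[14]
10: 0x76 (blk 14, set 0) → VC-HIT  vc=[2]
11: 0x76 (blk 14, set 0) → L1-HIT  vc=[2]
12: 0x77 (blk 14, set 0) → L1-HIT  vc=[2]
13: 0x16 (blk 2, set 0) → VC-HIT  vc=[14]
14: 0x70 (blk 14, set 0) → VC-HIT  vc=[2]
15: 0x75 (blk 14, set 0) → L1-HIT  vc=[2]

SEQ = [MISS, L1-HIT, MISS, VC-HIT, L1-HIT, L1-HIT, L1-HIT, L1-HIT, L1-HIT, VC-HIT, VC-HIT, L1-HIT, L1-HIT, VC-HIT, VC-HIT, L1-HIT]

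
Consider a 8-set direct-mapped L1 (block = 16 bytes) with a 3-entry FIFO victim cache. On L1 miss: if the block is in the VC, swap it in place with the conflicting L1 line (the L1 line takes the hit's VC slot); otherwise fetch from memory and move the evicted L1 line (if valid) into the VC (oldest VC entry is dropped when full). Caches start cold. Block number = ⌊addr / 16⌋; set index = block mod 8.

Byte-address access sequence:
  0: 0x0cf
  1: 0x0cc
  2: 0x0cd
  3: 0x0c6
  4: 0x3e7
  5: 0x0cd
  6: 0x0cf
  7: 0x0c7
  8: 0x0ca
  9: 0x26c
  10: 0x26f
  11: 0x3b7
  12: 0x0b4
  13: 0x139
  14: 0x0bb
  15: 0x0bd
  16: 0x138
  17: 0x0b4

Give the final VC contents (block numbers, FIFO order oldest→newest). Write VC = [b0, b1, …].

0: 0xcf (blk 12, set 4) → MISS  vc=[]
1: 0xcc (blk 12, set 4) → L1-HIT  vc=[]
2: 0xcd (blk 12, set 4) → L1-HIT  vc=[]
3: 0xc6 (blk 12, set 4) → L1-HIT  vc=[]
4: 0x3e7 (blk 62, set 6) → MISS  vc=[]
5: 0xcd (blk 12, set 4) → L1-HIT  vc=[]
6: 0xcf (blk 12, set 4) → L1-HIT  vc=[]
7: 0xc7 (blk 12, set 4) → L1-HIT  vc=[]
8: 0xca (blk 12, set 4) → L1-HIT  vc=[]
9: 0x26c (blk 38, set 6) → MISS  vc=[62]
10: 0x26f (blk 38, set 6) → L1-HIT  vc=[62]
11: 0x3b7 (blk 59, set 3) → MISS  vc=[62]
12: 0xb4 (blk 11, set 3) → MISS  vc=[62, 59]
13: 0x139 (blk 19, set 3) → MISS  vc=[62, 59, 11]
14: 0xbb (blk 11, set 3) → VC-HIT  vc=[62, 59, 19]
15: 0xbd (blk 11, set 3) → L1-HIT  vc=[62, 59, 19]
16: 0x138 (blk 19, set 3) → VC-HIT  vc=[62, 59, 11]
17: 0xb4 (blk 11, set 3) → VC-HIT  vc=[62, 59, 19]

VC = [62, 59, 19]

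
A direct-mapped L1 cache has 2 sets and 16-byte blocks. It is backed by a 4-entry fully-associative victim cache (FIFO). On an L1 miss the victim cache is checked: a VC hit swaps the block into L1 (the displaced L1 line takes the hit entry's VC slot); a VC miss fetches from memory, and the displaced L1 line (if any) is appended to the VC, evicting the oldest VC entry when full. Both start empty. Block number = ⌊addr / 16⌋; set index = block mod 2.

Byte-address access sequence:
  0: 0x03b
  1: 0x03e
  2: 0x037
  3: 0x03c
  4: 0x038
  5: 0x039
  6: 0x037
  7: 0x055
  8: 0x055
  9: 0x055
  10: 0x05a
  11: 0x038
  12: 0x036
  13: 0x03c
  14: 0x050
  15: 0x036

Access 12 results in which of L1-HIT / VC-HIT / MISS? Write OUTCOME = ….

OUTCOME = L1-HIT

0: 0x3b (blk 3, set 1) → MISS  vc=[]
1: 0x3e (blk 3, set 1) → L1-HIT  vc=[]
2: 0x37 (blk 3, set 1) → L1-HIT  vc=[]
3: 0x3c (blk 3, set 1) → L1-HIT  vc=[]
4: 0x38 (blk 3, set 1) → L1-HIT  vc=[]
5: 0x39 (blk 3, set 1) → L1-HIT  vc=[]
6: 0x37 (blk 3, set 1) → L1-HIT  vc=[]
7: 0x55 (blk 5, set 1) → MISS  vc=[3]
8: 0x55 (blk 5, set 1) → L1-HIT  vc=[3]
9: 0x55 (blk 5, set 1) → L1-HIT  vc=[3]
10: 0x5a (blk 5, set 1) → L1-HIT  vc=[3]
11: 0x38 (blk 3, set 1) → VC-HIT  vc=[5]
12: 0x36 (blk 3, set 1) → L1-HIT  vc=[5]
13: 0x3c (blk 3, set 1) → L1-HIT  vc=[5]
14: 0x50 (blk 5, set 1) → VC-HIT  vc=[3]
15: 0x36 (blk 3, set 1) → VC-HIT  vc=[5]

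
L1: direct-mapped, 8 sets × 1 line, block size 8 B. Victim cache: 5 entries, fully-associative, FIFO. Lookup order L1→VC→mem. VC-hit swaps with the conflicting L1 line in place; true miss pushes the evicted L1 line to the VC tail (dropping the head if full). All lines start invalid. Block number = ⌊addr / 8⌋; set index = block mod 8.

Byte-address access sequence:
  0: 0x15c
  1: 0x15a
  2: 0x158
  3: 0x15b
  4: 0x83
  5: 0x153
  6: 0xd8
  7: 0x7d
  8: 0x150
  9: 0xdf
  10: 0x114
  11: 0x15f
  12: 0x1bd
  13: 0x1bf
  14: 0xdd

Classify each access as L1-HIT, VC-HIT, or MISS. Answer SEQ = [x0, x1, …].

SEQ = [MISS, L1-HIT, L1-HIT, L1-HIT, MISS, MISS, MISS, MISS, L1-HIT, L1-HIT, MISS, VC-HIT, MISS, L1-HIT, VC-HIT]

#0 0x15c→b43/s3 MISS; vc=[]
#1 0x15a→b43/s3 L1-HIT; vc=[]
#2 0x158→b43/s3 L1-HIT; vc=[]
#3 0x15b→b43/s3 L1-HIT; vc=[]
#4 0x83→b16/s0 MISS; vc=[]
#5 0x153→b42/s2 MISS; vc=[]
#6 0xd8→b27/s3 MISS; vc=[43]
#7 0x7d→b15/s7 MISS; vc=[43]
#8 0x150→b42/s2 L1-HIT; vc=[43]
#9 0xdf→b27/s3 L1-HIT; vc=[43]
#10 0x114→b34/s2 MISS; vc=[43,42]
#11 0x15f→b43/s3 VC-HIT; vc=[27,42]
#12 0x1bd→b55/s7 MISS; vc=[27,42,15]
#13 0x1bf→b55/s7 L1-HIT; vc=[27,42,15]
#14 0xdd→b27/s3 VC-HIT; vc=[43,42,15]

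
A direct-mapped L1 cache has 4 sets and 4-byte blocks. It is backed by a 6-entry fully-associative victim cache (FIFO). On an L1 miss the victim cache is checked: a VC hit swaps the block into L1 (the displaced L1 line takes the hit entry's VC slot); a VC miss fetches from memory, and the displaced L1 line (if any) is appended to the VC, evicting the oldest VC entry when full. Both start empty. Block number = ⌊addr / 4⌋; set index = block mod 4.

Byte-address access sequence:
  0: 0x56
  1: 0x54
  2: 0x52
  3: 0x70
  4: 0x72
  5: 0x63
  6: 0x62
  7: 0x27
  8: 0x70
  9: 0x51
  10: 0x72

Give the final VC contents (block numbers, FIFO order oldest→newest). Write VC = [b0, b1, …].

#0 0x56→b21/s1 MISS; vc=[]
#1 0x54→b21/s1 L1-HIT; vc=[]
#2 0x52→b20/s0 MISS; vc=[]
#3 0x70→b28/s0 MISS; vc=[20]
#4 0x72→b28/s0 L1-HIT; vc=[20]
#5 0x63→b24/s0 MISS; vc=[20,28]
#6 0x62→b24/s0 L1-HIT; vc=[20,28]
#7 0x27→b9/s1 MISS; vc=[20,28,21]
#8 0x70→b28/s0 VC-HIT; vc=[20,24,21]
#9 0x51→b20/s0 VC-HIT; vc=[28,24,21]
#10 0x72→b28/s0 VC-HIT; vc=[20,24,21]

VC = [20, 24, 21]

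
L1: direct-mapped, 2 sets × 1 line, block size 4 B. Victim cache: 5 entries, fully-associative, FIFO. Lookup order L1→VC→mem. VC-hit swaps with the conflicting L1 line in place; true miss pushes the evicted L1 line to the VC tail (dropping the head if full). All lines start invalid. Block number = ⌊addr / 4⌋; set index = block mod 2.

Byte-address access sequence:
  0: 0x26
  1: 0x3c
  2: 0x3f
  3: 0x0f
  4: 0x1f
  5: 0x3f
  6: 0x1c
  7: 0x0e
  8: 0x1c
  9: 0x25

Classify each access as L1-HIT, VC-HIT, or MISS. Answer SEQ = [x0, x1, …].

  [0] addr=0x26 blk=9 s=1: MISS | VC []
  [1] addr=0x3c blk=15 s=1: MISS | VC [9]
  [2] addr=0x3f blk=15 s=1: L1-HIT | VC [9]
  [3] addr=0xf blk=3 s=1: MISS | VC [9, 15]
  [4] addr=0x1f blk=7 s=1: MISS | VC [9, 15, 3]
  [5] addr=0x3f blk=15 s=1: VC-HIT | VC [9, 7, 3]
  [6] addr=0x1c blk=7 s=1: VC-HIT | VC [9, 15, 3]
  [7] addr=0xe blk=3 s=1: VC-HIT | VC [9, 15, 7]
  [8] addr=0x1c blk=7 s=1: VC-HIT | VC [9, 15, 3]
  [9] addr=0x25 blk=9 s=1: VC-HIT | VC [7, 15, 3]

SEQ = [MISS, MISS, L1-HIT, MISS, MISS, VC-HIT, VC-HIT, VC-HIT, VC-HIT, VC-HIT]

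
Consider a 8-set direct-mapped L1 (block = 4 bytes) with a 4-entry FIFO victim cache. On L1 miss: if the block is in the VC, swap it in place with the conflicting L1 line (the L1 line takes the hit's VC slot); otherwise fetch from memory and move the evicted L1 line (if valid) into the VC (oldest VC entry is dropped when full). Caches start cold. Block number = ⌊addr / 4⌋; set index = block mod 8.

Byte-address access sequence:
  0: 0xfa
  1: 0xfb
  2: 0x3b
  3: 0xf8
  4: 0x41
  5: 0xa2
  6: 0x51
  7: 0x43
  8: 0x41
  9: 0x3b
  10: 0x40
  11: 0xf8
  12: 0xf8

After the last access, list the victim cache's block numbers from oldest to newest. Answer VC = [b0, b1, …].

0: 0xfa (blk 62, set 6) → MISS  vc=[]
1: 0xfb (blk 62, set 6) → L1-HIT  vc=[]
2: 0x3b (blk 14, set 6) → MISS  vc=[62]
3: 0xf8 (blk 62, set 6) → VC-HIT  vc=[14]
4: 0x41 (blk 16, set 0) → MISS  vc=[14]
5: 0xa2 (blk 40, set 0) → MISS  vc=[14, 16]
6: 0x51 (blk 20, set 4) → MISS  vc=[14, 16]
7: 0x43 (blk 16, set 0) → VC-HIT  vc=[14, 40]
8: 0x41 (blk 16, set 0) → L1-HIT  vc=[14, 40]
9: 0x3b (blk 14, set 6) → VC-HIT  vc=[62, 40]
10: 0x40 (blk 16, set 0) → L1-HIT  vc=[62, 40]
11: 0xf8 (blk 62, set 6) → VC-HIT  vc=[14, 40]
12: 0xf8 (blk 62, set 6) → L1-HIT  vc=[14, 40]

VC = [14, 40]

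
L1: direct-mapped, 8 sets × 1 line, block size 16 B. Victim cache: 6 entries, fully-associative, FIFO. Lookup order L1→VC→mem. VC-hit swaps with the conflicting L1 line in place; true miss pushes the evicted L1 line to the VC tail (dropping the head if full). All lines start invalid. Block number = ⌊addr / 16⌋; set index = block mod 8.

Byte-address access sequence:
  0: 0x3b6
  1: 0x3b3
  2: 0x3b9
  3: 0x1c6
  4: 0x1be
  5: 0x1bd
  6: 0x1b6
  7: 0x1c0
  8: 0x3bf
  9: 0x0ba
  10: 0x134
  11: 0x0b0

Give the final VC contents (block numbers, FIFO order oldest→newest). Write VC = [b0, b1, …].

#0 0x3b6→b59/s3 MISS; vc=[]
#1 0x3b3→b59/s3 L1-HIT; vc=[]
#2 0x3b9→b59/s3 L1-HIT; vc=[]
#3 0x1c6→b28/s4 MISS; vc=[]
#4 0x1be→b27/s3 MISS; vc=[59]
#5 0x1bd→b27/s3 L1-HIT; vc=[59]
#6 0x1b6→b27/s3 L1-HIT; vc=[59]
#7 0x1c0→b28/s4 L1-HIT; vc=[59]
#8 0x3bf→b59/s3 VC-HIT; vc=[27]
#9 0xba→b11/s3 MISS; vc=[27,59]
#10 0x134→b19/s3 MISS; vc=[27,59,11]
#11 0xb0→b11/s3 VC-HIT; vc=[27,59,19]

VC = [27, 59, 19]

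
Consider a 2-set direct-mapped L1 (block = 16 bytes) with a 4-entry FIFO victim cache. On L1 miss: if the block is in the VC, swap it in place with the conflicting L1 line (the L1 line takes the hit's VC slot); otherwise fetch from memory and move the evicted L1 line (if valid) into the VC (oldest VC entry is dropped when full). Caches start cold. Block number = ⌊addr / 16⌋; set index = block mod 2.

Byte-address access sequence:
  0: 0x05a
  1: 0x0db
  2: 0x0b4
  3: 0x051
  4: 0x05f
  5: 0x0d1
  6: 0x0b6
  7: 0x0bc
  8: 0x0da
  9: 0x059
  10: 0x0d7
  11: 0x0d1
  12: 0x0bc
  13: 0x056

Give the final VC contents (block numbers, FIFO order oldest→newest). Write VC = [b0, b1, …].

  [0] addr=0x5a blk=5 s=1: MISS | VC []
  [1] addr=0xdb blk=13 s=1: MISS | VC [5]
  [2] addr=0xb4 blk=11 s=1: MISS | VC [5, 13]
  [3] addr=0x51 blk=5 s=1: VC-HIT | VC [11, 13]
  [4] addr=0x5f blk=5 s=1: L1-HIT | VC [11, 13]
  [5] addr=0xd1 blk=13 s=1: VC-HIT | VC [11, 5]
  [6] addr=0xb6 blk=11 s=1: VC-HIT | VC [13, 5]
  [7] addr=0xbc blk=11 s=1: L1-HIT | VC [13, 5]
  [8] addr=0xda blk=13 s=1: VC-HIT | VC [11, 5]
  [9] addr=0x59 blk=5 s=1: VC-HIT | VC [11, 13]
  [10] addr=0xd7 blk=13 s=1: VC-HIT | VC [11, 5]
  [11] addr=0xd1 blk=13 s=1: L1-HIT | VC [11, 5]
  [12] addr=0xbc blk=11 s=1: VC-HIT | VC [13, 5]
  [13] addr=0x56 blk=5 s=1: VC-HIT | VC [13, 11]

VC = [13, 11]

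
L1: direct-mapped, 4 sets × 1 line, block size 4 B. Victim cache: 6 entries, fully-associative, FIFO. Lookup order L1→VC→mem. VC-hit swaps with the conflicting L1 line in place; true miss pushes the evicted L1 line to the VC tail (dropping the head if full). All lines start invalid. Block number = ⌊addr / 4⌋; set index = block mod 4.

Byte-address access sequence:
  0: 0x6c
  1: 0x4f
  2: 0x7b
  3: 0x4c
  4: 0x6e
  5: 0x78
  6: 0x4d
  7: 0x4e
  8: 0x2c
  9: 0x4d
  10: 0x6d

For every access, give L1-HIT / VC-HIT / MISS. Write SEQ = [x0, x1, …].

  [0] addr=0x6c blk=27 s=3: MISS | VC []
  [1] addr=0x4f blk=19 s=3: MISS | VC [27]
  [2] addr=0x7b blk=30 s=2: MISS | VC [27]
  [3] addr=0x4c blk=19 s=3: L1-HIT | VC [27]
  [4] addr=0x6e blk=27 s=3: VC-HIT | VC [19]
  [5] addr=0x78 blk=30 s=2: L1-HIT | VC [19]
  [6] addr=0x4d blk=19 s=3: VC-HIT | VC [27]
  [7] addr=0x4e blk=19 s=3: L1-HIT | VC [27]
  [8] addr=0x2c blk=11 s=3: MISS | VC [27, 19]
  [9] addr=0x4d blk=19 s=3: VC-HIT | VC [27, 11]
  [10] addr=0x6d blk=27 s=3: VC-HIT | VC [19, 11]

SEQ = [MISS, MISS, MISS, L1-HIT, VC-HIT, L1-HIT, VC-HIT, L1-HIT, MISS, VC-HIT, VC-HIT]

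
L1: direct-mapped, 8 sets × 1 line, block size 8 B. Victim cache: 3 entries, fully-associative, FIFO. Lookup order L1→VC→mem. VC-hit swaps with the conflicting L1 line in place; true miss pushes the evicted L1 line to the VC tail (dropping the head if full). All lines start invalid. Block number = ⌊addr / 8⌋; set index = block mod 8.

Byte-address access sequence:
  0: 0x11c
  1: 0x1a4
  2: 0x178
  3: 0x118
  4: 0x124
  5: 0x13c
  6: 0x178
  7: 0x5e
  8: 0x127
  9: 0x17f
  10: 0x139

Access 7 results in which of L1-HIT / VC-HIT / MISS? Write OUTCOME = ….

#0 0x11c→b35/s3 MISS; vc=[]
#1 0x1a4→b52/s4 MISS; vc=[]
#2 0x178→b47/s7 MISS; vc=[]
#3 0x118→b35/s3 L1-HIT; vc=[]
#4 0x124→b36/s4 MISS; vc=[52]
#5 0x13c→b39/s7 MISS; vc=[52,47]
#6 0x178→b47/s7 VC-HIT; vc=[52,39]
#7 0x5e→b11/s3 MISS; vc=[52,39,35]
#8 0x127→b36/s4 L1-HIT; vc=[52,39,35]
#9 0x17f→b47/s7 L1-HIT; vc=[52,39,35]
#10 0x139→b39/s7 VC-HIT; vc=[52,47,35]

OUTCOME = MISS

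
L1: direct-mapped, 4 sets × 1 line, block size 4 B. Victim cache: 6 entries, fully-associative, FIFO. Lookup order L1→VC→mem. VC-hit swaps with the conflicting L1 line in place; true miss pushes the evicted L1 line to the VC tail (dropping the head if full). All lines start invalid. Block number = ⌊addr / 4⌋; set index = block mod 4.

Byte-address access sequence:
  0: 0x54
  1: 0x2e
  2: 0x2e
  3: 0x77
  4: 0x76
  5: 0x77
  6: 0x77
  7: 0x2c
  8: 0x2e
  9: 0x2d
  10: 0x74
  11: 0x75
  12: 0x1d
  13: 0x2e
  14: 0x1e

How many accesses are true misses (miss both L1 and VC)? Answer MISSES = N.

  [0] addr=0x54 blk=21 s=1: MISS | VC []
  [1] addr=0x2e blk=11 s=3: MISS | VC []
  [2] addr=0x2e blk=11 s=3: L1-HIT | VC []
  [3] addr=0x77 blk=29 s=1: MISS | VC [21]
  [4] addr=0x76 blk=29 s=1: L1-HIT | VC [21]
  [5] addr=0x77 blk=29 s=1: L1-HIT | VC [21]
  [6] addr=0x77 blk=29 s=1: L1-HIT | VC [21]
  [7] addr=0x2c blk=11 s=3: L1-HIT | VC [21]
  [8] addr=0x2e blk=11 s=3: L1-HIT | VC [21]
  [9] addr=0x2d blk=11 s=3: L1-HIT | VC [21]
  [10] addr=0x74 blk=29 s=1: L1-HIT | VC [21]
  [11] addr=0x75 blk=29 s=1: L1-HIT | VC [21]
  [12] addr=0x1d blk=7 s=3: MISS | VC [21, 11]
  [13] addr=0x2e blk=11 s=3: VC-HIT | VC [21, 7]
  [14] addr=0x1e blk=7 s=3: VC-HIT | VC [21, 11]

MISSES = 4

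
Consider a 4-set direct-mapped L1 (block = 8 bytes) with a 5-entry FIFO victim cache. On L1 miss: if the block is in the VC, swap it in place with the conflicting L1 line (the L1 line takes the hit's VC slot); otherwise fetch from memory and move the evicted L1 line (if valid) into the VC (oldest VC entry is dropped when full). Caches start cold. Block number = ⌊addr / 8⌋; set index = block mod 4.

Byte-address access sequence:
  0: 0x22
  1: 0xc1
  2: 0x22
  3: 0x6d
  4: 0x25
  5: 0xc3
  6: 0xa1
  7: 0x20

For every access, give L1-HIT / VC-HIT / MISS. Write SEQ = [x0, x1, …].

SEQ = [MISS, MISS, VC-HIT, MISS, L1-HIT, VC-HIT, MISS, VC-HIT]

#0 0x22→b4/s0 MISS; vc=[]
#1 0xc1→b24/s0 MISS; vc=[4]
#2 0x22→b4/s0 VC-HIT; vc=[24]
#3 0x6d→b13/s1 MISS; vc=[24]
#4 0x25→b4/s0 L1-HIT; vc=[24]
#5 0xc3→b24/s0 VC-HIT; vc=[4]
#6 0xa1→b20/s0 MISS; vc=[4,24]
#7 0x20→b4/s0 VC-HIT; vc=[20,24]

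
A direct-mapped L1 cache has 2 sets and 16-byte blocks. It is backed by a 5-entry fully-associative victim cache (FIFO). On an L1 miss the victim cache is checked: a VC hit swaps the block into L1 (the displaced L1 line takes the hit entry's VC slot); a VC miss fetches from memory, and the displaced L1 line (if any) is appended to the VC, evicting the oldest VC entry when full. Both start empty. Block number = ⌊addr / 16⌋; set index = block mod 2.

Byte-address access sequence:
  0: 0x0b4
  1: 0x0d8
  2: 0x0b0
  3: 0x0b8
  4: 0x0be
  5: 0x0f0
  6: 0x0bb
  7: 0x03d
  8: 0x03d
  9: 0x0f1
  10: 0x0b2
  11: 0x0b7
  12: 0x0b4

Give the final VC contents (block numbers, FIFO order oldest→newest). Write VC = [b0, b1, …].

VC = [13, 3, 15]

0: 0xb4 (blk 11, set 1) → MISS  vc=[]
1: 0xd8 (blk 13, set 1) → MISS  vc=[11]
2: 0xb0 (blk 11, set 1) → VC-HIT  vc=[13]
3: 0xb8 (blk 11, set 1) → L1-HIT  vc=[13]
4: 0xbe (blk 11, set 1) → L1-HIT  vc=[13]
5: 0xf0 (blk 15, set 1) → MISS  vc=[13, 11]
6: 0xbb (blk 11, set 1) → VC-HIT  vc=[13, 15]
7: 0x3d (blk 3, set 1) → MISS  vc=[13, 15, 11]
8: 0x3d (blk 3, set 1) → L1-HIT  vc=[13, 15, 11]
9: 0xf1 (blk 15, set 1) → VC-HIT  vc=[13, 3, 11]
10: 0xb2 (blk 11, set 1) → VC-HIT  vc=[13, 3, 15]
11: 0xb7 (blk 11, set 1) → L1-HIT  vc=[13, 3, 15]
12: 0xb4 (blk 11, set 1) → L1-HIT  vc=[13, 3, 15]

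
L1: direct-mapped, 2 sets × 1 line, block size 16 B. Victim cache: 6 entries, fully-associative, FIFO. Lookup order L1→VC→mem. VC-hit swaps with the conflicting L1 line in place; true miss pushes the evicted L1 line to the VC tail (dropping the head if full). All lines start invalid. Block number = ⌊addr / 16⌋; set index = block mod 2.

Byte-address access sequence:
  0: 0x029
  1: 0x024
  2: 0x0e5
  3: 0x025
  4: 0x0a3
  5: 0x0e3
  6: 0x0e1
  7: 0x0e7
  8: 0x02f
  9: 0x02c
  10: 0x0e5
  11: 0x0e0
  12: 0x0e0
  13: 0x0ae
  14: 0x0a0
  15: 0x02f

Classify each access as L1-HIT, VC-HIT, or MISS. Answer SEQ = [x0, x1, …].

0: 0x29 (blk 2, set 0) → MISS  vc=[]
1: 0x24 (blk 2, set 0) → L1-HIT  vc=[]
2: 0xe5 (blk 14, set 0) → MISS  vc=[2]
3: 0x25 (blk 2, set 0) → VC-HIT  vc=[14]
4: 0xa3 (blk 10, set 0) → MISS  vc=[14, 2]
5: 0xe3 (blk 14, set 0) → VC-HIT  vc=[10, 2]
6: 0xe1 (blk 14, set 0) → L1-HIT  vc=[10, 2]
7: 0xe7 (blk 14, set 0) → L1-HIT  vc=[10, 2]
8: 0x2f (blk 2, set 0) → VC-HIT  vc=[10, 14]
9: 0x2c (blk 2, set 0) → L1-HIT  vc=[10, 14]
10: 0xe5 (blk 14, set 0) → VC-HIT  vc=[10, 2]
11: 0xe0 (blk 14, set 0) → L1-HIT  vc=[10, 2]
12: 0xe0 (blk 14, set 0) → L1-HIT  vc=[10, 2]
13: 0xae (blk 10, set 0) → VC-HIT  vc=[14, 2]
14: 0xa0 (blk 10, set 0) → L1-HIT  vc=[14, 2]
15: 0x2f (blk 2, set 0) → VC-HIT  vc=[14, 10]

SEQ = [MISS, L1-HIT, MISS, VC-HIT, MISS, VC-HIT, L1-HIT, L1-HIT, VC-HIT, L1-HIT, VC-HIT, L1-HIT, L1-HIT, VC-HIT, L1-HIT, VC-HIT]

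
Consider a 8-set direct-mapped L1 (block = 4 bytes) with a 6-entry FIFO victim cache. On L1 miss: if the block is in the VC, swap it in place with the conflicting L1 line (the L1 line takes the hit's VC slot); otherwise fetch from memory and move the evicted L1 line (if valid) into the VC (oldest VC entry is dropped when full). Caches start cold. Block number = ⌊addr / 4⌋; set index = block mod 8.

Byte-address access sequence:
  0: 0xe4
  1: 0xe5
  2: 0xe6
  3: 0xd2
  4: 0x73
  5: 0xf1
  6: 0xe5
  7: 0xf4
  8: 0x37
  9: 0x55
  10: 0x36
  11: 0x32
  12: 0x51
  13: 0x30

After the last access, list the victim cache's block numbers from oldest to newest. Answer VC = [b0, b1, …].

#0 0xe4→b57/s1 MISS; vc=[]
#1 0xe5→b57/s1 L1-HIT; vc=[]
#2 0xe6→b57/s1 L1-HIT; vc=[]
#3 0xd2→b52/s4 MISS; vc=[]
#4 0x73→b28/s4 MISS; vc=[52]
#5 0xf1→b60/s4 MISS; vc=[52,28]
#6 0xe5→b57/s1 L1-HIT; vc=[52,28]
#7 0xf4→b61/s5 MISS; vc=[52,28]
#8 0x37→b13/s5 MISS; vc=[52,28,61]
#9 0x55→b21/s5 MISS; vc=[52,28,61,13]
#10 0x36→b13/s5 VC-HIT; vc=[52,28,61,21]
#11 0x32→b12/s4 MISS; vc=[52,28,61,21,60]
#12 0x51→b20/s4 MISS; vc=[52,28,61,21,60,12]
#13 0x30→b12/s4 VC-HIT; vc=[52,28,61,21,60,20]

VC = [52, 28, 61, 21, 60, 20]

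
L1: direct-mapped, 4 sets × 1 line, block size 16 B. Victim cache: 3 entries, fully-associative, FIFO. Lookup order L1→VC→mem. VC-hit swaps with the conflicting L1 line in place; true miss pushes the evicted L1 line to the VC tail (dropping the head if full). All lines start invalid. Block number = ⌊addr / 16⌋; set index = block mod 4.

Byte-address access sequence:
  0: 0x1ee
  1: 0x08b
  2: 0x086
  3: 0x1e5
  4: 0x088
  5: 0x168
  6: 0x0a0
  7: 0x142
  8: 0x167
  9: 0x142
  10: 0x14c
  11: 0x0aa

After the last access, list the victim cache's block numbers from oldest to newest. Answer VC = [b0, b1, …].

#0 0x1ee→b30/s2 MISS; vc=[]
#1 0x8b→b8/s0 MISS; vc=[]
#2 0x86→b8/s0 L1-HIT; vc=[]
#3 0x1e5→b30/s2 L1-HIT; vc=[]
#4 0x88→b8/s0 L1-HIT; vc=[]
#5 0x168→b22/s2 MISS; vc=[30]
#6 0xa0→b10/s2 MISS; vc=[30,22]
#7 0x142→b20/s0 MISS; vc=[30,22,8]
#8 0x167→b22/s2 VC-HIT; vc=[30,10,8]
#9 0x142→b20/s0 L1-HIT; vc=[30,10,8]
#10 0x14c→b20/s0 L1-HIT; vc=[30,10,8]
#11 0xaa→b10/s2 VC-HIT; vc=[30,22,8]

VC = [30, 22, 8]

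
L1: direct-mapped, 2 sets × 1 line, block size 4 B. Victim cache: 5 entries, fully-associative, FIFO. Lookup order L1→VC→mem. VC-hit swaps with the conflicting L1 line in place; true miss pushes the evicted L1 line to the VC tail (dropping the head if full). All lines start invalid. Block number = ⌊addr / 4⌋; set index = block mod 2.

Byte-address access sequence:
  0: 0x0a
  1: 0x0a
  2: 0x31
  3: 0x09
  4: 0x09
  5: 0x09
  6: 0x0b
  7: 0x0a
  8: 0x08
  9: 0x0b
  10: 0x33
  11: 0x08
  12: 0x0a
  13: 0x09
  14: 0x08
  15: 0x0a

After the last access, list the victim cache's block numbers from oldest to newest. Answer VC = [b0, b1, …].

VC = [12]

  [0] addr=0xa blk=2 s=0: MISS | VC []
  [1] addr=0xa blk=2 s=0: L1-HIT | VC []
  [2] addr=0x31 blk=12 s=0: MISS | VC [2]
  [3] addr=0x9 blk=2 s=0: VC-HIT | VC [12]
  [4] addr=0x9 blk=2 s=0: L1-HIT | VC [12]
  [5] addr=0x9 blk=2 s=0: L1-HIT | VC [12]
  [6] addr=0xb blk=2 s=0: L1-HIT | VC [12]
  [7] addr=0xa blk=2 s=0: L1-HIT | VC [12]
  [8] addr=0x8 blk=2 s=0: L1-HIT | VC [12]
  [9] addr=0xb blk=2 s=0: L1-HIT | VC [12]
  [10] addr=0x33 blk=12 s=0: VC-HIT | VC [2]
  [11] addr=0x8 blk=2 s=0: VC-HIT | VC [12]
  [12] addr=0xa blk=2 s=0: L1-HIT | VC [12]
  [13] addr=0x9 blk=2 s=0: L1-HIT | VC [12]
  [14] addr=0x8 blk=2 s=0: L1-HIT | VC [12]
  [15] addr=0xa blk=2 s=0: L1-HIT | VC [12]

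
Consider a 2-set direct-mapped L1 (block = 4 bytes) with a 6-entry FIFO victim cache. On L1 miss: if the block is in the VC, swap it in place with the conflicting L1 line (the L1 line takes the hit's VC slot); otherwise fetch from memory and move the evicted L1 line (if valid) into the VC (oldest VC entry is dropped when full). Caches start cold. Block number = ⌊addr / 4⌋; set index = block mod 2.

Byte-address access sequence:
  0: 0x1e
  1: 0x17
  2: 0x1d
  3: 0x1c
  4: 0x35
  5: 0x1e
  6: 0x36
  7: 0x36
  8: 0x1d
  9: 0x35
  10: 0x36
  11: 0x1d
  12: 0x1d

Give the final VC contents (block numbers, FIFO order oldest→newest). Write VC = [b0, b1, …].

  [0] addr=0x1e blk=7 s=1: MISS | VC []
  [1] addr=0x17 blk=5 s=1: MISS | VC [7]
  [2] addr=0x1d blk=7 s=1: VC-HIT | VC [5]
  [3] addr=0x1c blk=7 s=1: L1-HIT | VC [5]
  [4] addr=0x35 blk=13 s=1: MISS | VC [5, 7]
  [5] addr=0x1e blk=7 s=1: VC-HIT | VC [5, 13]
  [6] addr=0x36 blk=13 s=1: VC-HIT | VC [5, 7]
  [7] addr=0x36 blk=13 s=1: L1-HIT | VC [5, 7]
  [8] addr=0x1d blk=7 s=1: VC-HIT | VC [5, 13]
  [9] addr=0x35 blk=13 s=1: VC-HIT | VC [5, 7]
  [10] addr=0x36 blk=13 s=1: L1-HIT | VC [5, 7]
  [11] addr=0x1d blk=7 s=1: VC-HIT | VC [5, 13]
  [12] addr=0x1d blk=7 s=1: L1-HIT | VC [5, 13]

VC = [5, 13]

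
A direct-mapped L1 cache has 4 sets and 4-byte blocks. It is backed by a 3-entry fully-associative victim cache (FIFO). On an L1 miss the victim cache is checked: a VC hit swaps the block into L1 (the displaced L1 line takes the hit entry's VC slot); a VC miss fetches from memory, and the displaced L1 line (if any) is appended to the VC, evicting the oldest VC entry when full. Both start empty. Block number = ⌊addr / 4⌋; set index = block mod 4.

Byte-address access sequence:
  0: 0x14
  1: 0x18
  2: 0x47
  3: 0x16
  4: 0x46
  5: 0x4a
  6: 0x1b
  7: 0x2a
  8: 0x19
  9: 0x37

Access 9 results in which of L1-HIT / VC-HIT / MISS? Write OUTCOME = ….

OUTCOME = MISS

#0 0x14→b5/s1 MISS; vc=[]
#1 0x18→b6/s2 MISS; vc=[]
#2 0x47→b17/s1 MISS; vc=[5]
#3 0x16→b5/s1 VC-HIT; vc=[17]
#4 0x46→b17/s1 VC-HIT; vc=[5]
#5 0x4a→b18/s2 MISS; vc=[5,6]
#6 0x1b→b6/s2 VC-HIT; vc=[5,18]
#7 0x2a→b10/s2 MISS; vc=[5,18,6]
#8 0x19→b6/s2 VC-HIT; vc=[5,18,10]
#9 0x37→b13/s1 MISS; vc=[18,10,17]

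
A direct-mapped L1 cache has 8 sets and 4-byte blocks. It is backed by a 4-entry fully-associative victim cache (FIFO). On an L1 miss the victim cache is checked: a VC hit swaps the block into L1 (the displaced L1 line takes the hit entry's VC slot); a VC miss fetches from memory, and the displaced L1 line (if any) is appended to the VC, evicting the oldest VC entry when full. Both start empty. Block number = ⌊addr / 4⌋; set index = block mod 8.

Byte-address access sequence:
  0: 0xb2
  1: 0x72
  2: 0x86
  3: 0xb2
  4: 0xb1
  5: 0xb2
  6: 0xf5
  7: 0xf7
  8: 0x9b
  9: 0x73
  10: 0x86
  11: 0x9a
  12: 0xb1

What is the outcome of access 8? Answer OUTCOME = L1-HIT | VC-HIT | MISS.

OUTCOME = MISS

#0 0xb2→b44/s4 MISS; vc=[]
#1 0x72→b28/s4 MISS; vc=[44]
#2 0x86→b33/s1 MISS; vc=[44]
#3 0xb2→b44/s4 VC-HIT; vc=[28]
#4 0xb1→b44/s4 L1-HIT; vc=[28]
#5 0xb2→b44/s4 L1-HIT; vc=[28]
#6 0xf5→b61/s5 MISS; vc=[28]
#7 0xf7→b61/s5 L1-HIT; vc=[28]
#8 0x9b→b38/s6 MISS; vc=[28]
#9 0x73→b28/s4 VC-HIT; vc=[44]
#10 0x86→b33/s1 L1-HIT; vc=[44]
#11 0x9a→b38/s6 L1-HIT; vc=[44]
#12 0xb1→b44/s4 VC-HIT; vc=[28]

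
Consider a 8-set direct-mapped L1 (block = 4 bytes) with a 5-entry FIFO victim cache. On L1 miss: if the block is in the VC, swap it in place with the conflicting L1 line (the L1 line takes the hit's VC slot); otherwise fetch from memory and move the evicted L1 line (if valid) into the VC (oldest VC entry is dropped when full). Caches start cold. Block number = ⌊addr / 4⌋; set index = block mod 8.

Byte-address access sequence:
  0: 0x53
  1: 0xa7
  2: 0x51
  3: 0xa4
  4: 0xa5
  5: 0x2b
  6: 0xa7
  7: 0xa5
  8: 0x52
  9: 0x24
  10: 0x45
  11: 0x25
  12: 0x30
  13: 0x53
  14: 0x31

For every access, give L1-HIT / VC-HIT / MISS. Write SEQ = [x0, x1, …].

SEQ = [MISS, MISS, L1-HIT, L1-HIT, L1-HIT, MISS, L1-HIT, L1-HIT, L1-HIT, MISS, MISS, VC-HIT, MISS, VC-HIT, VC-HIT]

#0 0x53→b20/s4 MISS; vc=[]
#1 0xa7→b41/s1 MISS; vc=[]
#2 0x51→b20/s4 L1-HIT; vc=[]
#3 0xa4→b41/s1 L1-HIT; vc=[]
#4 0xa5→b41/s1 L1-HIT; vc=[]
#5 0x2b→b10/s2 MISS; vc=[]
#6 0xa7→b41/s1 L1-HIT; vc=[]
#7 0xa5→b41/s1 L1-HIT; vc=[]
#8 0x52→b20/s4 L1-HIT; vc=[]
#9 0x24→b9/s1 MISS; vc=[41]
#10 0x45→b17/s1 MISS; vc=[41,9]
#11 0x25→b9/s1 VC-HIT; vc=[41,17]
#12 0x30→b12/s4 MISS; vc=[41,17,20]
#13 0x53→b20/s4 VC-HIT; vc=[41,17,12]
#14 0x31→b12/s4 VC-HIT; vc=[41,17,20]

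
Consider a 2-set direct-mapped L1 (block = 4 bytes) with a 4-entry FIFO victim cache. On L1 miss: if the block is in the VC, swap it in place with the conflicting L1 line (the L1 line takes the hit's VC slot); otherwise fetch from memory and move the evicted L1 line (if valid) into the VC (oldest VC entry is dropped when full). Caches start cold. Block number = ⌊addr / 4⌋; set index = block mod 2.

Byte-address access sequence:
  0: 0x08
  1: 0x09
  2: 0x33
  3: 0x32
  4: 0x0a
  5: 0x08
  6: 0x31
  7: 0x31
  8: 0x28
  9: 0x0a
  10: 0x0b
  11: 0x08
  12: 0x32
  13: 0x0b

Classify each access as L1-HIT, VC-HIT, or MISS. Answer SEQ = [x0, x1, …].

  [0] addr=0x8 blk=2 s=0: MISS | VC []
  [1] addr=0x9 blk=2 s=0: L1-HIT | VC []
  [2] addr=0x33 blk=12 s=0: MISS | VC [2]
  [3] addr=0x32 blk=12 s=0: L1-HIT | VC [2]
  [4] addr=0xa blk=2 s=0: VC-HIT | VC [12]
  [5] addr=0x8 blk=2 s=0: L1-HIT | VC [12]
  [6] addr=0x31 blk=12 s=0: VC-HIT | VC [2]
  [7] addr=0x31 blk=12 s=0: L1-HIT | VC [2]
  [8] addr=0x28 blk=10 s=0: MISS | VC [2, 12]
  [9] addr=0xa blk=2 s=0: VC-HIT | VC [10, 12]
  [10] addr=0xb blk=2 s=0: L1-HIT | VC [10, 12]
  [11] addr=0x8 blk=2 s=0: L1-HIT | VC [10, 12]
  [12] addr=0x32 blk=12 s=0: VC-HIT | VC [10, 2]
  [13] addr=0xb blk=2 s=0: VC-HIT | VC [10, 12]

SEQ = [MISS, L1-HIT, MISS, L1-HIT, VC-HIT, L1-HIT, VC-HIT, L1-HIT, MISS, VC-HIT, L1-HIT, L1-HIT, VC-HIT, VC-HIT]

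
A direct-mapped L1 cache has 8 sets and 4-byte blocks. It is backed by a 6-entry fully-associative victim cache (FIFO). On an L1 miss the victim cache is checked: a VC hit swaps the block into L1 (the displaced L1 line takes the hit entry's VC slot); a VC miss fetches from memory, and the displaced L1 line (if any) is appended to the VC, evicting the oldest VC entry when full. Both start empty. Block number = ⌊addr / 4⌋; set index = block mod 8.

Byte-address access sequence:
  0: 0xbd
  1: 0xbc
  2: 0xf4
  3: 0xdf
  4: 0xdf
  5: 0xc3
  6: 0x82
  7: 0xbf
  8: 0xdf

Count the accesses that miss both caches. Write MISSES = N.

MISSES = 5

0: 0xbd (blk 47, set 7) → MISS  vc=[]
1: 0xbc (blk 47, set 7) → L1-HIT  vc=[]
2: 0xf4 (blk 61, set 5) → MISS  vc=[]
3: 0xdf (blk 55, set 7) → MISS  vc=[47]
4: 0xdf (blk 55, set 7) → L1-HIT  vc=[47]
5: 0xc3 (blk 48, set 0) → MISS  vc=[47]
6: 0x82 (blk 32, set 0) → MISS  vc=[47, 48]
7: 0xbf (blk 47, set 7) → VC-HIT  vc=[55, 48]
8: 0xdf (blk 55, set 7) → VC-HIT  vc=[47, 48]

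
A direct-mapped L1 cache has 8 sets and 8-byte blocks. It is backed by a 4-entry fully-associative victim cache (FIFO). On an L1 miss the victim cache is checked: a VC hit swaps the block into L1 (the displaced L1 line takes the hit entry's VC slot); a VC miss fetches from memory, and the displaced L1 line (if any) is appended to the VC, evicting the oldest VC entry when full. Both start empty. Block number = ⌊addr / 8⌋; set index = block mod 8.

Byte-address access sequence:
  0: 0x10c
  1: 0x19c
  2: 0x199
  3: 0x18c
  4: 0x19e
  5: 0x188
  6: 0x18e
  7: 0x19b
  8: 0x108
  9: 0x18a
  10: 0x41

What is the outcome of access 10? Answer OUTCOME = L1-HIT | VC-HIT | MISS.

OUTCOME = MISS

  [0] addr=0x10c blk=33 s=1: MISS | VC []
  [1] addr=0x19c blk=51 s=3: MISS | VC []
  [2] addr=0x199 blk=51 s=3: L1-HIT | VC []
  [3] addr=0x18c blk=49 s=1: MISS | VC [33]
  [4] addr=0x19e blk=51 s=3: L1-HIT | VC [33]
  [5] addr=0x188 blk=49 s=1: L1-HIT | VC [33]
  [6] addr=0x18e blk=49 s=1: L1-HIT | VC [33]
  [7] addr=0x19b blk=51 s=3: L1-HIT | VC [33]
  [8] addr=0x108 blk=33 s=1: VC-HIT | VC [49]
  [9] addr=0x18a blk=49 s=1: VC-HIT | VC [33]
  [10] addr=0x41 blk=8 s=0: MISS | VC [33]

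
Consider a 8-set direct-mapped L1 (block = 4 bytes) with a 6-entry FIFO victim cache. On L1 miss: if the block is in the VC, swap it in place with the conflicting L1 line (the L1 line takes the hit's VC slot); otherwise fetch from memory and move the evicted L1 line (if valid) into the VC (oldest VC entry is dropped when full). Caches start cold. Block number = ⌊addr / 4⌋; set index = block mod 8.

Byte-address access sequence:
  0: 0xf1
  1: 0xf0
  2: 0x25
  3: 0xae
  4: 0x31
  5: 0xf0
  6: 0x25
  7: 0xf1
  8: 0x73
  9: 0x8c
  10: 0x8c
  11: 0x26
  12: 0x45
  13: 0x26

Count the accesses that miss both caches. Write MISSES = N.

#0 0xf1→b60/s4 MISS; vc=[]
#1 0xf0→b60/s4 L1-HIT; vc=[]
#2 0x25→b9/s1 MISS; vc=[]
#3 0xae→b43/s3 MISS; vc=[]
#4 0x31→b12/s4 MISS; vc=[60]
#5 0xf0→b60/s4 VC-HIT; vc=[12]
#6 0x25→b9/s1 L1-HIT; vc=[12]
#7 0xf1→b60/s4 L1-HIT; vc=[12]
#8 0x73→b28/s4 MISS; vc=[12,60]
#9 0x8c→b35/s3 MISS; vc=[12,60,43]
#10 0x8c→b35/s3 L1-HIT; vc=[12,60,43]
#11 0x26→b9/s1 L1-HIT; vc=[12,60,43]
#12 0x45→b17/s1 MISS; vc=[12,60,43,9]
#13 0x26→b9/s1 VC-HIT; vc=[12,60,43,17]

MISSES = 7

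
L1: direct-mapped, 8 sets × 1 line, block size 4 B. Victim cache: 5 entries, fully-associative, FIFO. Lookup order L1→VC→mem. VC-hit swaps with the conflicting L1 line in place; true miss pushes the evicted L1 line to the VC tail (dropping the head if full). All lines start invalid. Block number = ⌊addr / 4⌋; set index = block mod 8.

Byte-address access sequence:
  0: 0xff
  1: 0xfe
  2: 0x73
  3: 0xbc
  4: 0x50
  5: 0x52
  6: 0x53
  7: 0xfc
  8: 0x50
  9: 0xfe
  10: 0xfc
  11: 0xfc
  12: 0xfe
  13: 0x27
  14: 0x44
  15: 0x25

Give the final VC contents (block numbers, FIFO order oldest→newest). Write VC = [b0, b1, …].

VC = [47, 28, 17]

0: 0xff (blk 63, set 7) → MISS  vc=[]
1: 0xfe (blk 63, set 7) → L1-HIT  vc=[]
2: 0x73 (blk 28, set 4) → MISS  vc=[]
3: 0xbc (blk 47, set 7) → MISS  vc=[63]
4: 0x50 (blk 20, set 4) → MISS  vc=[63, 28]
5: 0x52 (blk 20, set 4) → L1-HIT  vc=[63, 28]
6: 0x53 (blk 20, set 4) → L1-HIT  vc=[63, 28]
7: 0xfc (blk 63, set 7) → VC-HIT  vc=[47, 28]
8: 0x50 (blk 20, set 4) → L1-HIT  vc=[47, 28]
9: 0xfe (blk 63, set 7) → L1-HIT  vc=[47, 28]
10: 0xfc (blk 63, set 7) → L1-HIT  vc=[47, 28]
11: 0xfc (blk 63, set 7) → L1-HIT  vc=[47, 28]
12: 0xfe (blk 63, set 7) → L1-HIT  vc=[47, 28]
13: 0x27 (blk 9, set 1) → MISS  vc=[47, 28]
14: 0x44 (blk 17, set 1) → MISS  vc=[47, 28, 9]
15: 0x25 (blk 9, set 1) → VC-HIT  vc=[47, 28, 17]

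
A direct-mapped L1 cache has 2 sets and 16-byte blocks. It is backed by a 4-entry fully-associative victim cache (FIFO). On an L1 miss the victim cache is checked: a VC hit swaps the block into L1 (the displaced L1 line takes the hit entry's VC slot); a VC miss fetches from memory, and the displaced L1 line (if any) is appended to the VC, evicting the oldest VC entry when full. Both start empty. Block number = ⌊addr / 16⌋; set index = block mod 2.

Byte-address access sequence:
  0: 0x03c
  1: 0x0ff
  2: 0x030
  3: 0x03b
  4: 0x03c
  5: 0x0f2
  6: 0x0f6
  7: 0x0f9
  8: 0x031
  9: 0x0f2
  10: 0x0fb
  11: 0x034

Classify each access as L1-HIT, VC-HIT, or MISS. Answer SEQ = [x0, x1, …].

0: 0x3c (blk 3, set 1) → MISS  vc=[]
1: 0xff (blk 15, set 1) → MISS  vc=[3]
2: 0x30 (blk 3, set 1) → VC-HIT  vc=[15]
3: 0x3b (blk 3, set 1) → L1-HIT  vc=[15]
4: 0x3c (blk 3, set 1) → L1-HIT  vc=[15]
5: 0xf2 (blk 15, set 1) → VC-HIT  vc=[3]
6: 0xf6 (blk 15, set 1) → L1-HIT  vc=[3]
7: 0xf9 (blk 15, set 1) → L1-HIT  vc=[3]
8: 0x31 (blk 3, set 1) → VC-HIT  vc=[15]
9: 0xf2 (blk 15, set 1) → VC-HIT  vc=[3]
10: 0xfb (blk 15, set 1) → L1-HIT  vc=[3]
11: 0x34 (blk 3, set 1) → VC-HIT  vc=[15]

SEQ = [MISS, MISS, VC-HIT, L1-HIT, L1-HIT, VC-HIT, L1-HIT, L1-HIT, VC-HIT, VC-HIT, L1-HIT, VC-HIT]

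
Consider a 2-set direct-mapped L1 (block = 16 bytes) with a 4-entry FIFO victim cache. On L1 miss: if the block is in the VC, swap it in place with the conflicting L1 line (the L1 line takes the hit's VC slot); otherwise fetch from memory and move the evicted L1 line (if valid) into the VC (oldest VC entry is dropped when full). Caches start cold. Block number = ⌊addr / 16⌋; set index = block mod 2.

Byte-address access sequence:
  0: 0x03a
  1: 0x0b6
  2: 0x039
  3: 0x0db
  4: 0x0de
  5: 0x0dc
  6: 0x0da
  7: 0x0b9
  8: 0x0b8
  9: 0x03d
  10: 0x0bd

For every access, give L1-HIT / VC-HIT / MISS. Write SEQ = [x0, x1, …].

  [0] addr=0x3a blk=3 s=1: MISS | VC []
  [1] addr=0xb6 blk=11 s=1: MISS | VC [3]
  [2] addr=0x39 blk=3 s=1: VC-HIT | VC [11]
  [3] addr=0xdb blk=13 s=1: MISS | VC [11, 3]
  [4] addr=0xde blk=13 s=1: L1-HIT | VC [11, 3]
  [5] addr=0xdc blk=13 s=1: L1-HIT | VC [11, 3]
  [6] addr=0xda blk=13 s=1: L1-HIT | VC [11, 3]
  [7] addr=0xb9 blk=11 s=1: VC-HIT | VC [13, 3]
  [8] addr=0xb8 blk=11 s=1: L1-HIT | VC [13, 3]
  [9] addr=0x3d blk=3 s=1: VC-HIT | VC [13, 11]
  [10] addr=0xbd blk=11 s=1: VC-HIT | VC [13, 3]

SEQ = [MISS, MISS, VC-HIT, MISS, L1-HIT, L1-HIT, L1-HIT, VC-HIT, L1-HIT, VC-HIT, VC-HIT]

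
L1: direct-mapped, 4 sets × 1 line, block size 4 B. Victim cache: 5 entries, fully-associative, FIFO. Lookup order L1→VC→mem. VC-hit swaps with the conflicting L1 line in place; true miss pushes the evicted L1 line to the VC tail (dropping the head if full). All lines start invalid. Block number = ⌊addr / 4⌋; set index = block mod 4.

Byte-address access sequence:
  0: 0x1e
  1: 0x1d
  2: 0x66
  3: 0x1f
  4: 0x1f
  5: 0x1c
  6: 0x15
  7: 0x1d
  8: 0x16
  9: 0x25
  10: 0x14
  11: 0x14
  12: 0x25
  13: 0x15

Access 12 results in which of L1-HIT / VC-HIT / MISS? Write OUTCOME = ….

0: 0x1e (blk 7, set 3) → MISS  vc=[]
1: 0x1d (blk 7, set 3) → L1-HIT  vc=[]
2: 0x66 (blk 25, set 1) → MISS  vc=[]
3: 0x1f (blk 7, set 3) → L1-HIT  vc=[]
4: 0x1f (blk 7, set 3) → L1-HIT  vc=[]
5: 0x1c (blk 7, set 3) → L1-HIT  vc=[]
6: 0x15 (blk 5, set 1) → MISS  vc=[25]
7: 0x1d (blk 7, set 3) → L1-HIT  vc=[25]
8: 0x16 (blk 5, set 1) → L1-HIT  vc=[25]
9: 0x25 (blk 9, set 1) → MISS  vc=[25, 5]
10: 0x14 (blk 5, set 1) → VC-HIT  vc=[25, 9]
11: 0x14 (blk 5, set 1) → L1-HIT  vc=[25, 9]
12: 0x25 (blk 9, set 1) → VC-HIT  vc=[25, 5]
13: 0x15 (blk 5, set 1) → VC-HIT  vc=[25, 9]

OUTCOME = VC-HIT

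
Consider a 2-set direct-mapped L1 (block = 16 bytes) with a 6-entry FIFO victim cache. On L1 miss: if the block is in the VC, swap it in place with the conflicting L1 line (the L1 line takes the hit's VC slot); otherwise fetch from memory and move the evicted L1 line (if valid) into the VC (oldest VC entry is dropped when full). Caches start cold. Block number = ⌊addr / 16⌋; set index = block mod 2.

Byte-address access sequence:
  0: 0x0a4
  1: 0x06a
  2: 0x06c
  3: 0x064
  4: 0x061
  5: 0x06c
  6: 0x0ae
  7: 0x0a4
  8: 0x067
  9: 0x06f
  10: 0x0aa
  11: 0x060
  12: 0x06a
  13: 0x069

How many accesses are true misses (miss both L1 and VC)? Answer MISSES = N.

  [0] addr=0xa4 blk=10 s=0: MISS | VC []
  [1] addr=0x6a blk=6 s=0: MISS | VC [10]
  [2] addr=0x6c blk=6 s=0: L1-HIT | VC [10]
  [3] addr=0x64 blk=6 s=0: L1-HIT | VC [10]
  [4] addr=0x61 blk=6 s=0: L1-HIT | VC [10]
  [5] addr=0x6c blk=6 s=0: L1-HIT | VC [10]
  [6] addr=0xae blk=10 s=0: VC-HIT | VC [6]
  [7] addr=0xa4 blk=10 s=0: L1-HIT | VC [6]
  [8] addr=0x67 blk=6 s=0: VC-HIT | VC [10]
  [9] addr=0x6f blk=6 s=0: L1-HIT | VC [10]
  [10] addr=0xaa blk=10 s=0: VC-HIT | VC [6]
  [11] addr=0x60 blk=6 s=0: VC-HIT | VC [10]
  [12] addr=0x6a blk=6 s=0: L1-HIT | VC [10]
  [13] addr=0x69 blk=6 s=0: L1-HIT | VC [10]

MISSES = 2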